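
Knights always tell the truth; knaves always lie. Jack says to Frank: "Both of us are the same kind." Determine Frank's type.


Jack says: "Both of us are the same kind."
Case 1: Jack is a Knight (truth-teller)
  Statement is true → they ARE the same → Frank is also a Knight
Case 2: Jack is a Knave (liar)
  Statement is false → they are NOT the same → Frank is a Knight
In both cases, Frank is a Knight.

Knight


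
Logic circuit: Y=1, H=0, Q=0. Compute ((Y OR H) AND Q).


Y OR H = 1|0 = 1
1 AND 0 = 0

0


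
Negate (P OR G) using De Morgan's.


De Morgan's law: ¬(P ∨ Q) ≡ ¬P ∧ ¬Q
¬(P ∨ G) = ¬P ∧ ¬G

¬P ∧ ¬G


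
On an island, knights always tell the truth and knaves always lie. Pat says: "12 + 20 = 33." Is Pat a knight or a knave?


Statement: "12 + 20 = 33."
Actual: 12 + 20 = 32
Claimed: 33
Statement is FALSE → Pat lies → Knave

Knave


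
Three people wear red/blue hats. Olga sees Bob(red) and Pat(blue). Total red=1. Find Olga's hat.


Total red = 1, seen red = 1
Own red = 1 - 1 = 0
Olga's hat is blue.

blue


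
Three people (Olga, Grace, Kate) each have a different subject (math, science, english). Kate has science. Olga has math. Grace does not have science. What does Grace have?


From clues:
  Kate → science
  Olga → math
By elimination, Grace gets the remaining.

english


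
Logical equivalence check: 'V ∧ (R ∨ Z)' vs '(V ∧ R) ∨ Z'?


Expression 1: V ∧ (R ∨ Z)
Expression 2: (V ∧ R) ∨ Z
Truth table (V R Z | Expr1 Expr2):
  T T T |   T     T
  T T F |   T     T
  T F T |   T     T
  T F F |   F     F
  F T T |   F     T   ← differ
  F T F |   F     F
  F F T |   F     T   ← differ
  F F F |   F     F
Counterexample: V=F, R=T, Z=T gives Expr1 = F but Expr2 = T, so the expressions are NOT logically equivalent.

No


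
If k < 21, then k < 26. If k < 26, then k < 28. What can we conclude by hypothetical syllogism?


Hypothetical syllogism: P → Q, Q → R ⊢ P → R
Premise 1: k < 21 → k < 26
Premise 2: k < 26 → k < 28
Chain the implications: the middle term (k < 26) links the two.
Conclusion: If k < 21, then k < 28.

If k < 21, then k < 28.


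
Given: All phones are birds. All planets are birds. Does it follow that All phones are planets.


Premise 1: All phones are birds.
Premise 2: All planets are birds.
Conclusion: All phones are planets.
Fallacy: undistributed middle. birds is predicate in both.
Counterexample: phones and planets could be disjoint subsets of birds.

Invalid


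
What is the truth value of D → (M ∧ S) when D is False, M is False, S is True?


D = False, M = False, S = True
Step 1: M ∧ S = False AND True = False
Step 2: D → (False): false only when D=True and consequent=False.
Result: True

True


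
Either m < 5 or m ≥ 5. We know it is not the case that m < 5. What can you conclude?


Disjunctive syllogism: P ∨ Q, ¬P ⊢ Q
Disjunction: m < 5 ∨ m ≥ 5
We know it is not the case that m < 5.
By disjunctive syllogism, the other disjunct must be true.

m ≥ 5


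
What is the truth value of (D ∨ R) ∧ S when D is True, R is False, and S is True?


D = True, R = False, S = True
Step 1: D ∨ R = True OR False = True
Step 2: True ∧ S = True AND True = True
OR is true when at least one operand is true; AND requires both.

True


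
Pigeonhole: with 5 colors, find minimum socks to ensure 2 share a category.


Pigeonhole: to guarantee k in one of n categories, need (k-1)×n + 1.
k = 2, n = 5
Minimum = (2-1) × 5 + 1 = 1 × 5 + 1

6


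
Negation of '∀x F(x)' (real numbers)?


Original: ∀x F(x)
Rule: ¬∀→∃, ¬∃→∀, negate predicate.
Negation: ∃x ¬F(x)

∃x ¬F(x)


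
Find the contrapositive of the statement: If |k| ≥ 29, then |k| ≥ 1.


Original: If |k| ≥ 29, then |k| ≥ 1
Contrapositive: If ¬Q, then ¬P
Negate Q: not (|k| ≥ 1)
Negate P: not (|k| ≥ 29)

If not (|k| ≥ 1), then not (|k| ≥ 29).


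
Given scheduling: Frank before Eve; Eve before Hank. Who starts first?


Constraints: Frank before Eve; Eve before Hank
The first task can have nothing scheduled before it, so it must never appear on the right of a 'before'.
Tasks appearing after some 'before': Eve, Hank.
The only task not in that list is Frank → it is first.

Frank


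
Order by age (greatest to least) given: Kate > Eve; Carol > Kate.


Constraints: Kate > Eve; Carol > Kate
Method: at each step, the next-highest is the one remaining person who never appears on the smaller side of a constraint between remaining people.
  Step 1: remaining {Carol, Kate, Eve}; on the smaller side: {Kate, Eve} → Carol is next (Carol > Kate).
  Step 2: remaining {Kate, Eve}; on the smaller side: {Eve} → Kate is next (Kate > Eve).
  Step 3: only Eve remains → lowest.
Final ranking (highest to lowest):

Carol > Kate > Eve


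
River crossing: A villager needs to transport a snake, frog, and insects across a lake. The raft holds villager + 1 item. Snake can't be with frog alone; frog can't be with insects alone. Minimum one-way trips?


1. villager+frog → 2. villager ← 3. villager+snake → 4. villager+frog ← 5. villager+insects → 6. villager ← 7. villager+frog →
Minimum trips = 7

7


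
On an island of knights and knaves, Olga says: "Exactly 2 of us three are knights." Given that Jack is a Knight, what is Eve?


Olga claims exactly 2 knights among Olga, Jack, Eve.
Given: Jack is a Knight.

Case 1: Olga is a Knight (tells truth)
  Then exactly 2 of the three are knights.
  Counting Olga, Jack: 2 knight(s) so far. Need 0 more → Eve = Knave.
Case 2: Olga is a Knave (lies)
  Then the count is NOT 2.
  If Eve = Knight, count = 2 = 2 → claim would be true, contradicts lie.
  If Eve = Knave, count = 1 ≠ 2 → lie confirmed ✓

Eve is a Knave.

Knave


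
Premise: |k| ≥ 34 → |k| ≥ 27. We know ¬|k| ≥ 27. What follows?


Modus tollens: P → Q, ¬Q ⊢ ¬P
P: |k| ≥ 34
Q: |k| ≥ 27
We have P → Q and Q is false.
By modus tollens, P must be false.

It is not the case that |k| ≥ 34


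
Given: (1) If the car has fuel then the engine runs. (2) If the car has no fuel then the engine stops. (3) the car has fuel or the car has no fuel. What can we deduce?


Constructive dilemma: (P → Q) ∧ (R → S), P ∨ R ⊢ Q ∨ S
Premise 1: the car has fuel → the engine runs
Premise 2: the car has no fuel → the engine stops
Premise 3: the car has fuel ∨ the car has no fuel
Case 1: Assuming the car has fuel, then by Premise 1, the engine runs.
Case 2: Assuming the car has no fuel, then by Premise 2, the engine stops.
Since one of the car has fuel or the car has no fuel must hold, we get the engine runs or the engine stops.

The engine runs or the engine stops.


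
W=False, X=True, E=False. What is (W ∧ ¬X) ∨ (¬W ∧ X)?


W = False, X = True, E = False
Expression: (W ∧ ¬X) ∨ (¬W ∧ X)
Step 1: ¬X = NOT True = False
Step 2: W ∧ ¬X = False AND False = False
Step 3: ¬W = NOT False = True
Step 4: ¬W ∧ X = True AND True = True
Step 5: (False) ∨ (True) = False OR True = True

True


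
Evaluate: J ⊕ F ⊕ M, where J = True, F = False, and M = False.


J = True, F = False, M = False
Step 1: J ⊕ F = True XOR False = True
Step 2: True ⊕ M = True XOR False = True
XOR is true when an odd number of operands are true.

True


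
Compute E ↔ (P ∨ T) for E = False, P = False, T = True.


E = False, P = False, T = True
Step 1: P ∨ T = False OR True = True
Step 2: E ↔ (True): true when both sides have same truth value.
Result: False ↔ True = False

False


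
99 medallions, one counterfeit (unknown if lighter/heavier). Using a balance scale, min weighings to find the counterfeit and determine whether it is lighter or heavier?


Let n = 99. 198 possibilities (n medallions × lighter/heavier); each weighing has 3 outcomes.
Bound for k weighings: say the first weighing puts j medallions on each pan. If it tips, the 2j weighed medallions remain suspects (each with a known direction) and k-1 weighings give 3^(k-1) outcomes; 3^(k-1) is odd, so 2j ≤ 3^(k-1) - 1. If it balances, the n - 2j unweighed medallions remain with direction unknown: 2(n - 2j) ≤ 3^(k-1) - 1 by the same parity argument. Adding, n ≤ (3^(k-1) - 1) + (3^(k-1) - 1)/2 = (3^k - 3)/2, and the classical three-group strategy achieves this (3 medallions in 2 weighings, 12 in 3, 39 in 4, 120 in 5).
So we need the smallest k with (3^k - 3)/2 ≥ 99.
k = 4: (3^4 - 3)/2 = 39 < 99 ✗
k = 5: (3^5 - 3)/2 = 120 ≥ 99 ✓

5


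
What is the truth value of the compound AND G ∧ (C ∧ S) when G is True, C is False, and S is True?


G = True, C = False, S = True
Step 1: C ∧ S = False AND True = False
Step 2: G ∧ False = True AND False = False
AND is true only when ALL operands are true.

False


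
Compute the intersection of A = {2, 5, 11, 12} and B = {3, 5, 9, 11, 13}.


A = {2, 5, 11, 12}
B = {3, 5, 9, 11, 13}
Operation: intersection
Elements in both: 5, 11

{5, 11}


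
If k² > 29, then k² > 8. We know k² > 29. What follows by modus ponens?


Modus ponens: P → Q, P ⊢ Q
P: k² > 29
Q: k² > 8
We have P → Q and P is true.
By modus ponens, Q must be true.

k² > 8


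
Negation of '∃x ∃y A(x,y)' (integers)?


Original: ∃x ∃y A(x,y)
Rule: ¬∀→∃, ¬∃→∀, negate predicate.
Negation: ∀x ∀y ¬A(x,y)

∀x ∀y ¬A(x,y)


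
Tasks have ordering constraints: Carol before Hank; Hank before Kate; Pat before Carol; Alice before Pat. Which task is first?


Constraints: Carol before Hank; Hank before Kate; Pat before Carol; Alice before Pat
The first task can have nothing scheduled before it, so it must never appear on the right of a 'before'.
Tasks appearing after some 'before': Hank, Kate, Carol, Pat.
The only task not in that list is Alice → it is first.

Alice


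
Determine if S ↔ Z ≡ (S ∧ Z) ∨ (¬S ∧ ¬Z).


Expression 1: S ↔ Z
Expression 2: (S ∧ Z) ∨ (¬S ∧ ¬Z)
Truth table (S Z | Expr1 Expr2):
  T T |   T     T
  T F |   F     F
  F T |   F     F
  F F |   T     T
All 4 rows agree, so the expressions are logically equivalent.

Yes


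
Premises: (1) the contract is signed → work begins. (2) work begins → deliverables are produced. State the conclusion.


Hypothetical syllogism: P → Q, Q → R ⊢ P → R
Premise 1: the contract is signed → work begins
Premise 2: work begins → deliverables are produced
Chain the implications: the middle term (work begins) links the two.
Conclusion: If the contract is signed, then deliverables are produced.

If the contract is signed, then deliverables are produced.


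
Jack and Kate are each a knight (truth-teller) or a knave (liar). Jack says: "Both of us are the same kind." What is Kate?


Jack says: "Both of us are the same kind."
Case 1: Jack is a Knight (truth-teller)
  Statement is true → they ARE the same → Kate is also a Knight
Case 2: Jack is a Knave (liar)
  Statement is false → they are NOT the same → Kate is a Knight
In both cases, Kate is a Knight.

Knight


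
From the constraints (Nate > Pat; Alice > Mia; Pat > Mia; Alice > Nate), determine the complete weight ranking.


Constraints: Nate > Pat; Alice > Mia; Pat > Mia; Alice > Nate
Method: at each step, the next-highest is the one remaining person who never appears on the smaller side of a constraint between remaining people.
  Step 1: remaining {Nate, Pat, Alice, Mia}; on the smaller side: {Nate, Pat, Mia} → Alice is next (Alice > Mia; Alice > Nate).
  Step 2: remaining {Nate, Pat, Mia}; on the smaller side: {Pat, Mia} → Nate is next (Nate > Pat).
  Step 3: remaining {Pat, Mia}; on the smaller side: {Mia} → Pat is next (Pat > Mia).
  Step 4: only Mia remains → lowest.
Final ranking (highest to lowest):

Alice > Nate > Pat > Mia


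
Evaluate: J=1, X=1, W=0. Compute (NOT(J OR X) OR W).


J OR X = 1
NOT(1) = 0
0 OR 0 = 0

0


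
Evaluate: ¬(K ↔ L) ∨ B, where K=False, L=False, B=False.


K = False, L = False, B = False
Expression: ¬(K ↔ L) ∨ B
Step 1: K ↔ L = (False iff False) = True
Step 2: ¬(K ↔ L) = NOT True = False
Step 3: (False) ∨ B = False OR False = False

False


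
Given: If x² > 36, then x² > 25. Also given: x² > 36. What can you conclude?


Modus ponens: P → Q, P ⊢ Q
P: x² > 36
Q: x² > 25
We have P → Q and P is true.
By modus ponens, Q must be true.

x² > 25


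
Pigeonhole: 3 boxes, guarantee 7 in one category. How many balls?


Pigeonhole: to guarantee k in one of n categories, need (k-1)×n + 1.
k = 7, n = 3
Minimum = (7-1) × 3 + 1 = 6 × 3 + 1

19


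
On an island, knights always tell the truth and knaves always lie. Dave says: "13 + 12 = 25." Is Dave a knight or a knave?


Statement: "13 + 12 = 25."
Actual: 13 + 12 = 25
Claimed: 25
Statement is TRUE → Dave tells the truth → Knight

Knight


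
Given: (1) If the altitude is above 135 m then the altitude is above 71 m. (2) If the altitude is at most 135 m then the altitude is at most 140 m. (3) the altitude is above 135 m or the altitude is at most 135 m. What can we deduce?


Constructive dilemma: (P → Q) ∧ (R → S), P ∨ R ⊢ Q ∨ S
Premise 1: the altitude is above 135 m → the altitude is above 71 m
Premise 2: the altitude is at most 135 m → the altitude is at most 140 m
Premise 3: the altitude is above 135 m ∨ the altitude is at most 135 m
Case 1: Assuming the altitude is above 135 m, then by Premise 1, the altitude is above 71 m.
Case 2: Assuming the altitude is at most 135 m, then by Premise 2, the altitude is at most 140 m.
Since one of the altitude is above 135 m or the altitude is at most 135 m must hold, we get the altitude is above 71 m or the altitude is at most 140 m.

The altitude is above 71 m or the altitude is at most 140 m.


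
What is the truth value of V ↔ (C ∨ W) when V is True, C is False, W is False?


V = True, C = False, W = False
Step 1: C ∨ W = False OR False = False
Step 2: V ↔ (False): true when both sides have same truth value.
Result: True ↔ False = False

False


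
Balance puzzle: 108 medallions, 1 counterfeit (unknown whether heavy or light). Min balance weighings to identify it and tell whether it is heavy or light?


Let n = 108. 216 possibilities (n medallions × lighter/heavier); each weighing has 3 outcomes.
Bound for k weighings: say the first weighing puts j medallions on each pan. If it tips, the 2j weighed medallions remain suspects (each with a known direction) and k-1 weighings give 3^(k-1) outcomes; 3^(k-1) is odd, so 2j ≤ 3^(k-1) - 1. If it balances, the n - 2j unweighed medallions remain with direction unknown: 2(n - 2j) ≤ 3^(k-1) - 1 by the same parity argument. Adding, n ≤ (3^(k-1) - 1) + (3^(k-1) - 1)/2 = (3^k - 3)/2, and the classical three-group strategy achieves this (3 medallions in 2 weighings, 12 in 3, 39 in 4, 120 in 5).
So we need the smallest k with (3^k - 3)/2 ≥ 108.
k = 4: (3^4 - 3)/2 = 39 < 108 ✗
k = 5: (3^5 - 3)/2 = 120 ≥ 108 ✓

5


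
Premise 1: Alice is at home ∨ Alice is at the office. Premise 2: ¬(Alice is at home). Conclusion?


Disjunctive syllogism: P ∨ Q, ¬P ⊢ Q
Disjunction: Alice is at home ∨ Alice is at the office
We know it is not the case that Alice is at home.
By disjunctive syllogism, the other disjunct must be true.

Alice is at the office


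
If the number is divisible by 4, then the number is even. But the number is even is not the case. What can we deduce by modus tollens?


Modus tollens: P → Q, ¬Q ⊢ ¬P
P: the number is divisible by 4
Q: the number is even
We have P → Q and Q is false.
By modus tollens, P must be false.

It is not the case that the number is divisible by 4


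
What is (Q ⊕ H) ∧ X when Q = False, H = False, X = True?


Q = False, H = False, X = True
Step 1: Q ⊕ H = False XOR False = False
Step 2: False ∧ X = False AND True = False
XOR true when exactly one of Q,H is true; then AND with X.

False


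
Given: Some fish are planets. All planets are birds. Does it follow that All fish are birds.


Premise 1: Some fish are planets.
Premise 2: All planets are birds.
Conclusion: All fish are birds.
Fallacy: illicit minor. The minor term (fish) is distributed in the conclusion ('All fish ...') but undistributed in its premise ('Some fish are planets' doesn't cover all fish).
Only 'Some fish are birds' follows, not 'All'.

Invalid


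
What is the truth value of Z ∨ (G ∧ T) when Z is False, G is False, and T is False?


Z = False, G = False, T = False
Step 1: G ∧ T = False AND False = False
Step 2: Z ∨ False = False OR False = False
AND evaluated first (higher precedence); then OR applied.

False


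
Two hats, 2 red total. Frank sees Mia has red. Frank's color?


Total red = 2, Mia = red
Red accounted for: 1
Remaining for Frank: 1
Frank's hat is red.

red


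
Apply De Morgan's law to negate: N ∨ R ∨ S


De Morgan's law: ¬(P ∨ Q ∨ R) ≡ ¬P ∧ ¬Q ∧ ¬R
¬(N ∨ R ∨ S) = ¬N ∧ ¬R ∧ ¬S

¬N ∧ ¬R ∧ ¬S


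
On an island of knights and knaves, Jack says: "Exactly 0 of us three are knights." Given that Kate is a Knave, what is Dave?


Jack claims exactly 0 knights among Jack, Kate, Dave.
Given: Kate is a Knave.

Case 1: Jack is a Knight (tells truth)
  Then exactly 0 of the three are knights.
  Counting Jack, Kate: 1 knight(s) so far. Need -1 more → impossible.
Case 2: Jack is a Knave (lies)
  Then the count is NOT 0.
  If Dave = Knave, count = 0 = 0 → claim would be true, contradicts lie.
  If Dave = Knight, count = 1 ≠ 0 → lie confirmed ✓

Dave is a Knight.

Knight


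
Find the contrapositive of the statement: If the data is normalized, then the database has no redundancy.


Original: If the data is normalized, then the database has no redundancy
Contrapositive: If ¬Q, then ¬P
Negate Q: not (the database has no redundancy)
Negate P: not (the data is normalized)

If not (the database has no redundancy), then not (the data is normalized).


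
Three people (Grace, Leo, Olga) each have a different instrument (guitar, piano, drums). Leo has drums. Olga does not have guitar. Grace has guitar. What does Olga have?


From clues:
  Grace → guitar
  Leo → drums
By elimination, Olga gets the remaining.

piano


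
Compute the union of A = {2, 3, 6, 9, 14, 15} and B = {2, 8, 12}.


A = {2, 3, 6, 9, 14, 15}
B = {2, 8, 12}
Operation: union
All elements combined: 2, 3, 6, 8, 9, 12, 14, 15

{2, 3, 6, 8, 9, 12, 14, 15}


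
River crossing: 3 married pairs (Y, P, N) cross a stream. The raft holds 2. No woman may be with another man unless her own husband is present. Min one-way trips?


Label couples Y, P, N (H = husband, W = wife).
Counting alone: 6 people, the raft carries 2 and someone must bring it back, so each round trip nets at most +1 on the far side until the last crossing → at least 9 trips. The jealousy constraint makes 9 impossible; the shortest valid schedule has 11:
1. WY+WP →  (far: WY,WP; near: HY,HP,HN,WN)
2. WY ←       (far: WP; near: HY,HP,HN,WY,WN)
3. WY+WN →  (far: WY,WP,WN; near: HY,HP,HN)
4. WY ←       (far: WP,WN; near: HY,HP,HN,WY)
5. HP+HN →  (far: HP,WP,HN,WN; near: HY,WY)
6. HP+WP ←  (far: HN,WN; near: HY,WY,HP,WP)
7. HY+HP →  (far: HY,HP,HN,WN; near: WY,WP)
8. WN ←       (far: HY,HP,HN; near: WY,WP,WN)
9. WY+WP →  (far: HY,WY,HP,WP,HN; near: WN)
10. HN ←      (far: HY,WY,HP,WP; near: HN,WN)
11. HN+WN → (far: all six; near: empty)
In every state each wife is either with her husband or with no other man.
Minimum trips = 11

11


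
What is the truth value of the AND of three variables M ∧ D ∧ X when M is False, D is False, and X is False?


M = False, D = False, X = False
Step 1: M ∧ D = False AND False = False
Step 2: (False) ∧ X = (False) AND False = False
AND is true only when ALL operands are true.

False


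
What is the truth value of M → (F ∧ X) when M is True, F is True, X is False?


M = True, F = True, X = False
Step 1: F ∧ X = True AND False = False
Step 2: M → (False): false only when M=True and consequent=False.
Result: False

False


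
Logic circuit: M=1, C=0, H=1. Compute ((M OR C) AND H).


M OR C = 1|0 = 1
1 AND 1 = 1

1


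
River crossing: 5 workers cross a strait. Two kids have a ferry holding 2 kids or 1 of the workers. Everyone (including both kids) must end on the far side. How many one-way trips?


Per crossing of one of the workers: kids→, one←, one of the workers→, one← = 4 trips
5 × 4 = 20, + 1 final kids→ = 21
Minimum trips = 21

21


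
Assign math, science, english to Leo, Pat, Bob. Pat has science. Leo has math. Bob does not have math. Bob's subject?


From clues:
  Pat → science
  Leo → math
By elimination, Bob gets the remaining.

english


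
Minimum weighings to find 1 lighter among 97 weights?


Each weighing has 3 outcomes (left heavy / balance / right heavy), so k weighings distinguish at most 3^k cases; splitting into three near-equal groups achieves this.
Need 3^k ≥ 97: 3^4 = 81 < 97 ≤ 3^5 = 243
k = ⌈log₃(97)⌉ = 5

5


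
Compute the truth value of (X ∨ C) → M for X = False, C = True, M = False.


X = False, C = True, M = False
Step 1: X ∨ C = False OR True = True
Step 2: (True) → M: false only when antecedent=True and M=False.
Result: False

False


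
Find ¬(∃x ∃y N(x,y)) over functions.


Original: ∃x ∃y N(x,y)
Rule: ¬∀→∃, ¬∃→∀, negate predicate.
Negation: ∀x ∀y ¬N(x,y)

∀x ∀y ¬N(x,y)


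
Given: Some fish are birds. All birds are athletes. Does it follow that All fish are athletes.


Premise 1: Some fish are birds.
Premise 2: All birds are athletes.
Conclusion: All fish are athletes.
Fallacy: illicit minor. The minor term (fish) is distributed in the conclusion ('All fish ...') but undistributed in its premise ('Some fish are birds' doesn't cover all fish).
Only 'Some fish are athletes' follows, not 'All'.

Invalid


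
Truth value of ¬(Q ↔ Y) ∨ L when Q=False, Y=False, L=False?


Q = False, Y = False, L = False
Expression: ¬(Q ↔ Y) ∨ L
Step 1: Q ↔ Y = (False iff False) = True
Step 2: ¬(Q ↔ Y) = NOT True = False
Step 3: (False) ∨ L = False OR False = False

False


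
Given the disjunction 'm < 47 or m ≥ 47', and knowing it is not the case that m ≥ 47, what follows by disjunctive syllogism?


Disjunctive syllogism: P ∨ Q, ¬P ⊢ Q
Disjunction: m < 47 ∨ m ≥ 47
We know it is not the case that m ≥ 47.
By disjunctive syllogism, the other disjunct must be true.

m < 47


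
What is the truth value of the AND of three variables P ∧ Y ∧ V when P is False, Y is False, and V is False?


P = False, Y = False, V = False
Step 1: P ∧ Y = False AND False = False
Step 2: (False) ∧ V = (False) AND False = False
AND is true only when ALL operands are true.

False


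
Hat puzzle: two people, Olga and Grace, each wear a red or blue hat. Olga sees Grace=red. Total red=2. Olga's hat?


Total red = 2, Grace = red
Red accounted for: 1
Remaining for Olga: 1
Olga's hat is red.

red


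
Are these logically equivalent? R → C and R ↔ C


Expression 1: R → C
Expression 2: R ↔ C
Truth table (R C | Expr1 Expr2):
  T T |   T     T
  T F |   F     F
  F T |   T     F   ← differ
  F F |   T     T
Counterexample: R=F, C=T gives Expr1 = T but Expr2 = F, so the expressions are NOT logically equivalent.

No


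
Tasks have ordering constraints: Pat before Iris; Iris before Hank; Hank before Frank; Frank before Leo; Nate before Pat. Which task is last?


Constraints: Pat before Iris; Iris before Hank; Hank before Frank; Frank before Leo; Nate before Pat
The last task can have nothing scheduled after it, so it must never appear on the left of a 'before'.
Tasks appearing before some other task: Pat, Iris, Hank, Frank, Nate.
The only task not in that list is Leo → it is last.

Leo


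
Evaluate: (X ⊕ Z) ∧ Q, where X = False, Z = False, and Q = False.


X = False, Z = False, Q = False
Step 1: X ⊕ Z = False XOR False = False
Step 2: False ∧ Q = False AND False = False
XOR true when exactly one of X,Z is true; then AND with Q.

False


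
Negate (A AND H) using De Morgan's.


De Morgan's law: ¬(P ∧ Q) ≡ ¬P ∨ ¬Q
¬(A ∧ H) = ¬A ∨ ¬H

¬A ∨ ¬H


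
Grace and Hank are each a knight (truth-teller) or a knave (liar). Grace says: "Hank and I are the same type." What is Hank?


Grace says: "Hank and I are the same type."
Case 1: Grace is a Knight (truth-teller)
  Statement is true → they ARE the same → Hank is also a Knight
Case 2: Grace is a Knave (liar)
  Statement is false → they are NOT the same → Hank is a Knight
In both cases, Hank is a Knight.

Knight


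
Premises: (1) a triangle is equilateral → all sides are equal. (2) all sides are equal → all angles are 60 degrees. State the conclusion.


Hypothetical syllogism: P → Q, Q → R ⊢ P → R
Premise 1: a triangle is equilateral → all sides are equal
Premise 2: all sides are equal → all angles are 60 degrees
Chain the implications: the middle term (all sides are equal) links the two.
Conclusion: If a triangle is equilateral, then all angles are 60 degrees.

If a triangle is equilateral, then all angles are 60 degrees.


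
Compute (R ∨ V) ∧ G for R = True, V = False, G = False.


R = True, V = False, G = False
Step 1: R ∨ V = True OR False = True
Step 2: True ∧ G = True AND False = False
OR is true when at least one operand is true; AND requires both.

False


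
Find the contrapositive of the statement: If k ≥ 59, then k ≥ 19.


Original: If k ≥ 59, then k ≥ 19
Contrapositive: If ¬Q, then ¬P
Negate Q: not (k ≥ 19)
Negate P: not (k ≥ 59)

If not (k ≥ 19), then not (k ≥ 59).


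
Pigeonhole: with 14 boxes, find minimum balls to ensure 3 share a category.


Pigeonhole: to guarantee k in one of n categories, need (k-1)×n + 1.
k = 3, n = 14
Minimum = (3-1) × 14 + 1 = 2 × 14 + 1

29


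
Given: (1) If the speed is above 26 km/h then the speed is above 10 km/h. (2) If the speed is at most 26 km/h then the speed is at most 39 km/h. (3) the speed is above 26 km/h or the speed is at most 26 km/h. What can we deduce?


Constructive dilemma: (P → Q) ∧ (R → S), P ∨ R ⊢ Q ∨ S
Premise 1: the speed is above 26 km/h → the speed is above 10 km/h
Premise 2: the speed is at most 26 km/h → the speed is at most 39 km/h
Premise 3: the speed is above 26 km/h ∨ the speed is at most 26 km/h
Case 1: Assuming the speed is above 26 km/h, then by Premise 1, the speed is above 10 km/h.
Case 2: Assuming the speed is at most 26 km/h, then by Premise 2, the speed is at most 39 km/h.
Since one of the speed is above 26 km/h or the speed is at most 26 km/h must hold, we get the speed is above 10 km/h or the speed is at most 39 km/h.

The speed is above 10 km/h or the speed is at most 39 km/h.


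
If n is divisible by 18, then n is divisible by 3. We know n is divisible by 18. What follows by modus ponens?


Modus ponens: P → Q, P ⊢ Q
P: n is divisible by 18
Q: n is divisible by 3
We have P → Q and P is true.
By modus ponens, Q must be true.

n is divisible by 3


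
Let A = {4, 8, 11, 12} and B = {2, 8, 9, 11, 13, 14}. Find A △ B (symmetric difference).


A = {4, 8, 11, 12}
B = {2, 8, 9, 11, 13, 14}
Operation: symmetric difference
In A only: [4, 12], in B only: [2, 9, 13, 14]

{2, 4, 9, 12, 13, 14}


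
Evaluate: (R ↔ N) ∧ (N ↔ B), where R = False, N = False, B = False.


R = False, N = False, B = False
Step 1: R ↔ N is true when R and N have the same value. Result: True
Step 2: N ↔ B is true when N and B have the same value. Result: True
Step 3: True ∧ True = True

True


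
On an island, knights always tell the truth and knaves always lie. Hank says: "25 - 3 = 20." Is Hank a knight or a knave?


Statement: "25 - 3 = 20."
Actual: 25 - 3 = 22
Claimed: 20
Statement is FALSE → Hank lies → Knave

Knave


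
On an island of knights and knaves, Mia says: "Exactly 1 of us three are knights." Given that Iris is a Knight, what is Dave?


Mia claims exactly 1 knights among Mia, Iris, Dave.
Given: Iris is a Knight.

Case 1: Mia is a Knight (tells truth)
  Then exactly 1 of the three are knights.
  Counting Mia, Iris: 2 knight(s) so far. Need -1 more → impossible.
Case 2: Mia is a Knave (lies)
  Then the count is NOT 1.
  If Dave = Knave, count = 1 = 1 → claim would be true, contradicts lie.
  If Dave = Knight, count = 2 ≠ 1 → lie confirmed ✓

Dave is a Knight.

Knight


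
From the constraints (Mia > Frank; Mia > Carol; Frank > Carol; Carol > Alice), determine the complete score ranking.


Constraints: Mia > Frank; Mia > Carol; Frank > Carol; Carol > Alice
Method: at each step, the next-highest is the one remaining person who never appears on the smaller side of a constraint between remaining people.
  Step 1: remaining {Alice, Carol, Frank, Mia}; on the smaller side: {Alice, Carol, Frank} → Mia is next (Mia > Frank; Mia > Carol).
  Step 2: remaining {Alice, Carol, Frank}; on the smaller side: {Alice, Carol} → Frank is next (Frank > Carol).
  Step 3: remaining {Alice, Carol}; on the smaller side: {Alice} → Carol is next (Carol > Alice).
  Step 4: only Alice remains → lowest.
Final ranking (highest to lowest):

Mia > Frank > Carol > Alice


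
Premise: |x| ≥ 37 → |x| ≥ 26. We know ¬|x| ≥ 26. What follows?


Modus tollens: P → Q, ¬Q ⊢ ¬P
P: |x| ≥ 37
Q: |x| ≥ 26
We have P → Q and Q is false.
By modus tollens, P must be false.

It is not the case that |x| ≥ 37


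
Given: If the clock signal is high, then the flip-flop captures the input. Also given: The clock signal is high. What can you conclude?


Modus ponens: P → Q, P ⊢ Q
P: the clock signal is high
Q: the flip-flop captures the input
We have P → Q and P is true.
By modus ponens, Q must be true.

The flip-flop captures the input


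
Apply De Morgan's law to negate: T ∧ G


De Morgan's law: ¬(P ∧ Q) ≡ ¬P ∨ ¬Q
¬(T ∧ G) = ¬T ∨ ¬G

¬T ∨ ¬G


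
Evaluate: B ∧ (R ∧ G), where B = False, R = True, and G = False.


B = False, R = True, G = False
Step 1: R ∧ G = True AND False = False
Step 2: B ∧ False = False AND False = False
AND is true only when ALL operands are true.

False


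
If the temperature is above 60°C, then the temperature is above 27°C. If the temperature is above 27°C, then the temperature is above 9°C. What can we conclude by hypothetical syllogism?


Hypothetical syllogism: P → Q, Q → R ⊢ P → R
Premise 1: the temperature is above 60°C → the temperature is above 27°C
Premise 2: the temperature is above 27°C → the temperature is above 9°C
Chain the implications: the middle term (the temperature is above 27°C) links the two.
Conclusion: If the temperature is above 60°C, then the temperature is above 9°C.

If the temperature is above 60°C, then the temperature is above 9°C.


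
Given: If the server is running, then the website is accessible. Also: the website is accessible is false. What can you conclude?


Modus tollens: P → Q, ¬Q ⊢ ¬P
P: the server is running
Q: the website is accessible
We have P → Q and Q is false.
By modus tollens, P must be false.

It is not the case that the server is running


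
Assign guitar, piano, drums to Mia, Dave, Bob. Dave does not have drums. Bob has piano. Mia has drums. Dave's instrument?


From clues:
  Bob → piano
  Mia → drums
By elimination, Dave gets the remaining.

guitar


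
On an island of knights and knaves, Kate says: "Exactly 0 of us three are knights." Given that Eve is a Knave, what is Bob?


Kate claims exactly 0 knights among Kate, Eve, Bob.
Given: Eve is a Knave.

Case 1: Kate is a Knight (tells truth)
  Then exactly 0 of the three are knights.
  Counting Kate, Eve: 1 knight(s) so far. Need -1 more → impossible.
Case 2: Kate is a Knave (lies)
  Then the count is NOT 0.
  If Bob = Knave, count = 0 = 0 → claim would be true, contradicts lie.
  If Bob = Knight, count = 1 ≠ 0 → lie confirmed ✓

Bob is a Knight.

Knight


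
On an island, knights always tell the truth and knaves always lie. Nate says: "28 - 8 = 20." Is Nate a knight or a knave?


Statement: "28 - 8 = 20."
Actual: 28 - 8 = 20
Claimed: 20
Statement is TRUE → Nate tells the truth → Knight

Knight


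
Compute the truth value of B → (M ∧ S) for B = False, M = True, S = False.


B = False, M = True, S = False
Step 1: M ∧ S = True AND False = False
Step 2: B → (False): false only when B=True and consequent=False.
Result: True

True


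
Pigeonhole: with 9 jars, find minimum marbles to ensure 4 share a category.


Pigeonhole: to guarantee k in one of n categories, need (k-1)×n + 1.
k = 4, n = 9
Minimum = (4-1) × 9 + 1 = 3 × 9 + 1

28


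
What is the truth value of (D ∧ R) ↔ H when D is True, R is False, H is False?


D = True, R = False, H = False
Step 1: D ∧ R = True AND False = False
Step 2: (False) ↔ H: true when both sides have same truth value.
Result: False ↔ False = True

True


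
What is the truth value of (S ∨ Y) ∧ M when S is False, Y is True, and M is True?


S = False, Y = True, M = True
Step 1: S ∨ Y = False OR True = True
Step 2: True ∧ M = True AND True = True
OR is true when at least one operand is true; AND requires both.

True


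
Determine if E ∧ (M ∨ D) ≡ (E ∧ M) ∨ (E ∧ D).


Expression 1: E ∧ (M ∨ D)
Expression 2: (E ∧ M) ∨ (E ∧ D)
Truth table (E M D | Expr1 Expr2):
  T T T |   T     T
  T T F |   T     T
  T F T |   T     T
  T F F |   F     F
  F T T |   F     F
  F T F |   F     F
  F F T |   F     F
  F F F |   F     F
All 8 rows agree, so the expressions are logically equivalent.

Yes


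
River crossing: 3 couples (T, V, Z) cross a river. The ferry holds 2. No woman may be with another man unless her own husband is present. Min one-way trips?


Label couples T, V, Z (H = husband, W = wife).
Counting alone: 6 people, the ferry carries 2 and someone must bring it back, so each round trip nets at most +1 on the far side until the last crossing → at least 9 trips. The jealousy constraint makes 9 impossible; the shortest valid schedule has 11:
1. WT+WV →  (far: WT,WV; near: HT,HV,HZ,WZ)
2. WT ←       (far: WV; near: HT,HV,HZ,WT,WZ)
3. WT+WZ →  (far: WT,WV,WZ; near: HT,HV,HZ)
4. WT ←       (far: WV,WZ; near: HT,HV,HZ,WT)
5. HV+HZ →  (far: HV,WV,HZ,WZ; near: HT,WT)
6. HV+WV ←  (far: HZ,WZ; near: HT,WT,HV,WV)
7. HT+HV →  (far: HT,HV,HZ,WZ; near: WT,WV)
8. WZ ←       (far: HT,HV,HZ; near: WT,WV,WZ)
9. WT+WV →  (far: HT,WT,HV,WV,HZ; near: WZ)
10. HZ ←      (far: HT,WT,HV,WV; near: HZ,WZ)
11. HZ+WZ → (far: all six; near: empty)
In every state each wife is either with her husband or with no other man.
Minimum trips = 11

11


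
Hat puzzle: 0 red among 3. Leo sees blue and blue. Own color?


Total red = 0, seen red = 0
Own red = 0 - 0 = 0
Leo's hat is blue.

blue


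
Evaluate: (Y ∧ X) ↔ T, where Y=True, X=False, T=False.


Y = True, X = False, T = False
Expression: (Y ∧ X) ↔ T
Step 1: Y ∧ X = True AND False = False
Step 2: (False) ↔ T = (False iff False) = True

True


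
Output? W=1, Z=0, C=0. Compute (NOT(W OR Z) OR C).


W OR Z = 1
NOT(1) = 0
0 OR 0 = 0

0


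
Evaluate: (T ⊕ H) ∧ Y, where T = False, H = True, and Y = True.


T = False, H = True, Y = True
Step 1: T ⊕ H = False XOR True = True
Step 2: True ∧ Y = True AND True = True
XOR true when exactly one of T,H is true; then AND with Y.

True


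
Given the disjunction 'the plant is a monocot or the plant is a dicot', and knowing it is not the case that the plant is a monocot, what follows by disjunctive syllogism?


Disjunctive syllogism: P ∨ Q, ¬P ⊢ Q
Disjunction: the plant is a monocot ∨ the plant is a dicot
We know it is not the case that the plant is a monocot.
By disjunctive syllogism, the other disjunct must be true.

The plant is a dicot


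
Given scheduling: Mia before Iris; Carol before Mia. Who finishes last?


Constraints: Mia before Iris; Carol before Mia
The last task can have nothing scheduled after it, so it must never appear on the left of a 'before'.
Tasks appearing before some other task: Mia, Carol.
The only task not in that list is Iris → it is last.

Iris


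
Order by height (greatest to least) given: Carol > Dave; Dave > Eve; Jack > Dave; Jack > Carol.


Constraints: Carol > Dave; Dave > Eve; Jack > Dave; Jack > Carol
Method: at each step, the next-highest is the one remaining person who never appears on the smaller side of a constraint between remaining people.
  Step 1: remaining {Dave, Eve, Jack, Carol}; on the smaller side: {Dave, Eve, Carol} → Jack is next (Jack > Dave; Jack > Carol).
  Step 2: remaining {Dave, Eve, Carol}; on the smaller side: {Dave, Eve} → Carol is next (Carol > Dave).
  Step 3: remaining {Dave, Eve}; on the smaller side: {Eve} → Dave is next (Dave > Eve).
  Step 4: only Eve remains → lowest.
Final ranking (highest to lowest):

Jack > Carol > Dave > Eve


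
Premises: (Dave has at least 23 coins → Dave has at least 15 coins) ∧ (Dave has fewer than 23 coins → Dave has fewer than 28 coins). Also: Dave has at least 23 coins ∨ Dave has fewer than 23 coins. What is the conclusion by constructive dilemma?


Constructive dilemma: (P → Q) ∧ (R → S), P ∨ R ⊢ Q ∨ S
Premise 1: Dave has at least 23 coins → Dave has at least 15 coins
Premise 2: Dave has fewer than 23 coins → Dave has fewer than 28 coins
Premise 3: Dave has at least 23 coins ∨ Dave has fewer than 23 coins
Case 1: Assuming Dave has at least 23 coins, then by Premise 1, Dave has at least 15 coins.
Case 2: Assuming Dave has fewer than 23 coins, then by Premise 2, Dave has fewer than 28 coins.
Since one of Dave has at least 23 coins or Dave has fewer than 23 coins must hold, we get Dave has at least 15 coins or Dave has fewer than 28 coins.

Dave has at least 15 coins or Dave has fewer than 28 coins.


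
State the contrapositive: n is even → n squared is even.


Original: If n is even, then n squared is even
Contrapositive: If ¬Q, then ¬P
Negate Q: not (n squared is even)
Negate P: not (n is even)

If not (n squared is even), then not (n is even).


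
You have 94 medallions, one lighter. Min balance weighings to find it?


Each weighing has 3 outcomes (left heavy / balance / right heavy), so k weighings distinguish at most 3^k cases; splitting into three near-equal groups achieves this.
Need 3^k ≥ 94: 3^4 = 81 < 94 ≤ 3^5 = 243
k = ⌈log₃(94)⌉ = 5

5


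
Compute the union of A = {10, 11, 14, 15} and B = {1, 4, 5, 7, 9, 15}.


A = {10, 11, 14, 15}
B = {1, 4, 5, 7, 9, 15}
Operation: union
All elements combined: 1, 4, 5, 7, 9, 10, 11, 14, 15

{1, 4, 5, 7, 9, 10, 11, 14, 15}


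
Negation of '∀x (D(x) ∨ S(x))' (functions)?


Original: ∀x (D(x) ∨ S(x))
Rule: ¬∀→∃, ¬∃→∀, negate predicate.
Negation: ∃x (¬D(x) ∧ ¬S(x))

∃x (¬D(x) ∧ ¬S(x))


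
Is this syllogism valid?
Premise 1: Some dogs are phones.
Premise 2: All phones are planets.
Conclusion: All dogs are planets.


Premise 1: Some dogs are phones.
Premise 2: All phones are planets.
Conclusion: All dogs are planets.
Fallacy: illicit minor. The minor term (dogs) is distributed in the conclusion ('All dogs ...') but undistributed in its premise ('Some dogs are phones' doesn't cover all dogs).
Only 'Some dogs are planets' follows, not 'All'.

Invalid


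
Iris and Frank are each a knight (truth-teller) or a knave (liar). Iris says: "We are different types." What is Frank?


Iris says: "We are different types."
Case 1: Iris is a Knight (truth-teller)
  Statement is true → they ARE different → Frank is a Knave
Case 2: Iris is a Knave (liar)
  Statement is false → they are NOT different → Frank is a Knave
In both cases, Frank is a Knave.

Knave
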